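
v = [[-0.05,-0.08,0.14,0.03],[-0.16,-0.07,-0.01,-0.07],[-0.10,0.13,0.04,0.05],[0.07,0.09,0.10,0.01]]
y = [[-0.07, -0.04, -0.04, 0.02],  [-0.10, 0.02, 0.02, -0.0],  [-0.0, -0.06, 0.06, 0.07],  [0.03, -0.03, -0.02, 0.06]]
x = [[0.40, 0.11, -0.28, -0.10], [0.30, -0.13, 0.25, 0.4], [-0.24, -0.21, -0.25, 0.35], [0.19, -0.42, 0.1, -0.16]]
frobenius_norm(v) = 0.34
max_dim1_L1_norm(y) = 0.19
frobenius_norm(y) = 0.19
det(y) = -0.00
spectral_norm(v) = 0.23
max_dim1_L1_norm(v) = 0.32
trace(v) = -0.07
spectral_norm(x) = 0.61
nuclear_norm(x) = 2.09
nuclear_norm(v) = 0.64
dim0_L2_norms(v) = [0.21, 0.19, 0.18, 0.09]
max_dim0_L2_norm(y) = 0.13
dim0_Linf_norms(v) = [0.16, 0.13, 0.14, 0.07]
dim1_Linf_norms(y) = [0.07, 0.1, 0.07, 0.06]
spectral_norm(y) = 0.13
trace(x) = -0.14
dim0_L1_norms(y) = [0.2, 0.15, 0.14, 0.15]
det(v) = 0.00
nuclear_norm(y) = 0.35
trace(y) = 0.07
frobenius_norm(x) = 1.06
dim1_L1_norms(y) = [0.17, 0.14, 0.19, 0.14]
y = v @ x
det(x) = -0.07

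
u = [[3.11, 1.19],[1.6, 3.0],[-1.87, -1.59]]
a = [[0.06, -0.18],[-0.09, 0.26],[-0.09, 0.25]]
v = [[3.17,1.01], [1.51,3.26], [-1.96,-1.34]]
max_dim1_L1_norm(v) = 4.77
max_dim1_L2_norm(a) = 0.28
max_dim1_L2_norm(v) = 3.59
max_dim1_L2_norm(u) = 3.4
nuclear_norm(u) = 6.76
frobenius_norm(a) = 0.43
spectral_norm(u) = 5.09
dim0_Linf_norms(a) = [0.09, 0.26]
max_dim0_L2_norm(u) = 3.97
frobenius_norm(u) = 5.35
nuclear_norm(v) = 7.06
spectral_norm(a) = 0.43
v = a + u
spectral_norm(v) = 5.06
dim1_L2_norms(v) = [3.33, 3.59, 2.37]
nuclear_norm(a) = 0.43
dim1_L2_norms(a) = [0.19, 0.28, 0.27]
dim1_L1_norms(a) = [0.24, 0.35, 0.34]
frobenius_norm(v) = 5.44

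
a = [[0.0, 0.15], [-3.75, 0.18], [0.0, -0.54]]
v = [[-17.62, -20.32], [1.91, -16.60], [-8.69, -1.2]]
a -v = [[17.62, 20.47], [-5.66, 16.78], [8.69, 0.66]]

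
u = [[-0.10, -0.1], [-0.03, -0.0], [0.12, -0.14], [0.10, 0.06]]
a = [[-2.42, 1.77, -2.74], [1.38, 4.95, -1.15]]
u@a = [[0.10, -0.67, 0.39], [0.07, -0.05, 0.08], [-0.48, -0.48, -0.17], [-0.16, 0.47, -0.34]]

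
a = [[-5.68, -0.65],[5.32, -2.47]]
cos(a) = [[0.61, 0.6], [-4.93, -2.37]]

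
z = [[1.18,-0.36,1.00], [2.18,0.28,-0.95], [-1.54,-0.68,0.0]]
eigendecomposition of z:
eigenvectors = [[0.04+0.49j,(0.04-0.49j),-0.13+0.00j], [0.71+0.00j,0.71-0.00j,(0.83+0j)], [-0.50+0.00j,-0.50-0.00j,0.54+0.00j]]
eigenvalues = [(1.07+1.52j), (1.07-1.52j), (-0.68+0j)]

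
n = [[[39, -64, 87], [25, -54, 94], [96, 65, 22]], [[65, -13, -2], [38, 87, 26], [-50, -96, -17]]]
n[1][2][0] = -50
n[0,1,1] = -54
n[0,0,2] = 87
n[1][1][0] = 38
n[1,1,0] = 38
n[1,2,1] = -96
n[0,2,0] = 96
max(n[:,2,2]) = 22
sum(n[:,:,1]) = -75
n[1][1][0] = 38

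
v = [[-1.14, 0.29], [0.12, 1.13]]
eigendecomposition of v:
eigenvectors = [[-1.00, -0.13], [0.05, -0.99]]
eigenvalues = [-1.16, 1.15]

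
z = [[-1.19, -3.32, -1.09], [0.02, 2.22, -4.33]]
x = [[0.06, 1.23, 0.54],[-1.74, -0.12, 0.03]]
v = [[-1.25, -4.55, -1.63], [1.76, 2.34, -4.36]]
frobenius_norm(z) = 6.11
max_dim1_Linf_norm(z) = 4.33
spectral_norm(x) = 1.76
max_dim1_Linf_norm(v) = 4.55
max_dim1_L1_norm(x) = 1.89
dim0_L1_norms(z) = [1.21, 5.54, 5.42]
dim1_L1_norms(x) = [1.83, 1.89]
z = x + v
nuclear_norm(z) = 8.53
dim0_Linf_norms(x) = [1.74, 1.23, 0.54]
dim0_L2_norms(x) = [1.74, 1.24, 0.54]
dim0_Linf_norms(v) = [1.76, 4.55, 4.36]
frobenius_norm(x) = 2.20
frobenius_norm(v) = 7.25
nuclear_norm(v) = 10.18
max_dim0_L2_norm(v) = 5.12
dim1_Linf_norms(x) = [1.23, 1.74]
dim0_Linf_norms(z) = [1.19, 3.32, 4.33]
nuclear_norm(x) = 3.09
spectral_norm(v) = 5.67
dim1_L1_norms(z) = [5.6, 6.57]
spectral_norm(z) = 4.93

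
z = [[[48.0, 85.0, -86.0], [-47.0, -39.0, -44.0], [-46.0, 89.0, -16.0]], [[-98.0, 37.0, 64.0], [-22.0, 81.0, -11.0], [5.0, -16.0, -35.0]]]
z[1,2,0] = 5.0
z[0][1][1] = -39.0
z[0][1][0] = -47.0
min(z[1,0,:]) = -98.0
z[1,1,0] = -22.0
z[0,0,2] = -86.0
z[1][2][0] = 5.0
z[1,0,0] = -98.0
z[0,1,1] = -39.0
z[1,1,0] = -22.0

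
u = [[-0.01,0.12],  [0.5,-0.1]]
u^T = [[-0.01, 0.5], [0.12, -0.1]]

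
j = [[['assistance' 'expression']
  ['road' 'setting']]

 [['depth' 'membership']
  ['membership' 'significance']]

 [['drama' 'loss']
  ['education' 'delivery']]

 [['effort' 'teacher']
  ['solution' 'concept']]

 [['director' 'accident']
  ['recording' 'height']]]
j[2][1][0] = 'education'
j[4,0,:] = ['director', 'accident']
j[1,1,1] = 'significance'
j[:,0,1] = ['expression', 'membership', 'loss', 'teacher', 'accident']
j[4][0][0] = 'director'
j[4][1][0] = 'recording'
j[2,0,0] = 'drama'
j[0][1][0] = 'road'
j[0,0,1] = 'expression'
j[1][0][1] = 'membership'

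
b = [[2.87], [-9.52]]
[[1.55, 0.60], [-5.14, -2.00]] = b @ [[0.54, 0.21]]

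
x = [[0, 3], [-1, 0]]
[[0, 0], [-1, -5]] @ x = [[0, 0], [5, -3]]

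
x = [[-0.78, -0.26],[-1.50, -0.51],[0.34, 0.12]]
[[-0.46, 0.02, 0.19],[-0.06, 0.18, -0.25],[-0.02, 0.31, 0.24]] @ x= [[0.39, 0.13],[-0.31, -0.11],[-0.37, -0.12]]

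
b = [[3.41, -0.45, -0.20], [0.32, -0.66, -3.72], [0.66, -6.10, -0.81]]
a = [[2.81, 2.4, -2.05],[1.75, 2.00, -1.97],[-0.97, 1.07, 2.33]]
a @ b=[[9.0, 9.66, -7.83], [5.31, 9.91, -6.19], [-1.43, -14.48, -5.67]]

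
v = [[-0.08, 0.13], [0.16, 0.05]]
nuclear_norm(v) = 0.32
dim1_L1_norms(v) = [0.21, 0.21]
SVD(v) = [[-0.57, 0.82], [0.82, 0.57]] @ diag([0.18011568925630347, 0.1376892823851106]) @ [[0.98, -0.18], [0.18, 0.98]]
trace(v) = -0.03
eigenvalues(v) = [-0.17, 0.14]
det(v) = -0.02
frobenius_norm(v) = 0.23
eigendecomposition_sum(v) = [[-0.12,  0.07],[0.09,  -0.05]] + [[0.04, 0.06], [0.07, 0.1]]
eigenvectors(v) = [[-0.81, -0.5],  [0.58, -0.86]]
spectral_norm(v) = 0.18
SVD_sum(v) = [[-0.10, 0.02], [0.15, -0.03]] + [[0.02, 0.11],[0.01, 0.08]]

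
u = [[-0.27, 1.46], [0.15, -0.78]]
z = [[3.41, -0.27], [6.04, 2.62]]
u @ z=[[7.90,  3.9], [-4.20,  -2.08]]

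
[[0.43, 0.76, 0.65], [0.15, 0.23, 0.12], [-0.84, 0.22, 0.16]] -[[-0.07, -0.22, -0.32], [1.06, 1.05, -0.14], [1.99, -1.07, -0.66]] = [[0.5, 0.98, 0.97], [-0.91, -0.82, 0.26], [-2.83, 1.29, 0.82]]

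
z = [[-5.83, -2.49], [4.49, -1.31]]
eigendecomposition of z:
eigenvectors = [[(0.4-0.44j), (0.4+0.44j)], [-0.80+0.00j, (-0.8-0j)]]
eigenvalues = [(-3.57+2.46j), (-3.57-2.46j)]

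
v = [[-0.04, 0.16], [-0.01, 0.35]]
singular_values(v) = [0.39, 0.03]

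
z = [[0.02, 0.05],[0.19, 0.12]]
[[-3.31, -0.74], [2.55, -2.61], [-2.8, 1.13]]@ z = [[-0.21, -0.25], [-0.44, -0.19], [0.16, -0.00]]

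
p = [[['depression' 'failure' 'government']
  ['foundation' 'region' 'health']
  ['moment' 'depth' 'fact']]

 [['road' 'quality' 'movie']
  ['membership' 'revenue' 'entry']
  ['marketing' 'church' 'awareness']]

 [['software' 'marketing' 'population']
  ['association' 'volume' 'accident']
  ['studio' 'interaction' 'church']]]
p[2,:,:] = [['software', 'marketing', 'population'], ['association', 'volume', 'accident'], ['studio', 'interaction', 'church']]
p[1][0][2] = 'movie'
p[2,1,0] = 'association'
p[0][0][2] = 'government'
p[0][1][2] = 'health'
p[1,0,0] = 'road'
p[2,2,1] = 'interaction'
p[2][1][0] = 'association'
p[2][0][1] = 'marketing'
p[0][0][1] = 'failure'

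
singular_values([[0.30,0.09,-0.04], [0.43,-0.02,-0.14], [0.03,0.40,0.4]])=[0.59, 0.53, 0.03]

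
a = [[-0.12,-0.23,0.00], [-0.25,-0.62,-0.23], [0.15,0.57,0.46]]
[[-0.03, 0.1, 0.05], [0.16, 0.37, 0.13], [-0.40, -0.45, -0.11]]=a@[[0.06, -0.40, -0.32], [0.09, -0.22, -0.06], [-1.01, -0.58, -0.05]]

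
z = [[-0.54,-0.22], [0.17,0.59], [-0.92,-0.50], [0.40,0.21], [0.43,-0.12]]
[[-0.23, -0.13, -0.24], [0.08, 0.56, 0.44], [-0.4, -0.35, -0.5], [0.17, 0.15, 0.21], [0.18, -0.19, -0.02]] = z@[[0.43, -0.16, 0.16], [0.01, 1.0, 0.7]]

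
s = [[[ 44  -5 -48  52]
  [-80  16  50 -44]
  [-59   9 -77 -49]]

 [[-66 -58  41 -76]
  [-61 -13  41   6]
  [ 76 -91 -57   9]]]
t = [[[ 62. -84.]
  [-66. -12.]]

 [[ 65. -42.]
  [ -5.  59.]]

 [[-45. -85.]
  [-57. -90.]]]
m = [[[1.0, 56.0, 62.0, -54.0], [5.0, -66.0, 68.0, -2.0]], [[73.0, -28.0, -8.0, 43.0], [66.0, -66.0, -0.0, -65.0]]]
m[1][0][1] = -28.0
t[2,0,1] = -85.0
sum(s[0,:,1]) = 20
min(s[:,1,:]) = -80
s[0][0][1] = -5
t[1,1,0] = -5.0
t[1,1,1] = 59.0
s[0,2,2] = -77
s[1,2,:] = [76, -91, -57, 9]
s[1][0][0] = -66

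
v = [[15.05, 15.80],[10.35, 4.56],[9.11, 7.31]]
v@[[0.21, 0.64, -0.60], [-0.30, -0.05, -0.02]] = [[-1.58, 8.84, -9.35], [0.81, 6.40, -6.3], [-0.28, 5.46, -5.61]]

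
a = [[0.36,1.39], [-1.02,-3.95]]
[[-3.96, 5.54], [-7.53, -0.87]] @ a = [[-7.08, -27.39], [-1.82, -7.03]]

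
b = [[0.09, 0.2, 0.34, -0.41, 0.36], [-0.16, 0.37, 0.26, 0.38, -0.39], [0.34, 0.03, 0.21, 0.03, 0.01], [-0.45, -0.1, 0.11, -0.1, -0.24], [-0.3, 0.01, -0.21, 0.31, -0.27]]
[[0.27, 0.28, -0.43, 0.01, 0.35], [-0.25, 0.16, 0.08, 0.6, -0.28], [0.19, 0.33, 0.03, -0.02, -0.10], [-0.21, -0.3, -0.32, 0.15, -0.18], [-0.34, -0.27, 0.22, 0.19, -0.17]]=b @ [[0.67,0.52,0.44,-0.24,-0.14],  [0.16,0.19,0.15,0.84,0.47],  [-0.08,0.65,-0.66,0.17,-0.32],  [-0.68,0.37,0.58,0.07,-0.24],  [-0.21,0.36,-0.11,-0.46,0.78]]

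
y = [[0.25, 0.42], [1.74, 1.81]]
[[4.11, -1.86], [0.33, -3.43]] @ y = [[-2.21, -1.64], [-5.89, -6.07]]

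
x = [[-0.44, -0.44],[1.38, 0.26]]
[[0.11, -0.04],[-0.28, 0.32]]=x @ [[-0.19, 0.27], [-0.07, -0.19]]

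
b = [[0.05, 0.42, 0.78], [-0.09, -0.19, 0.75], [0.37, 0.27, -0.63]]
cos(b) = [[0.88,-0.07,0.06], [-0.13,0.9,0.31], [0.11,0.03,0.59]]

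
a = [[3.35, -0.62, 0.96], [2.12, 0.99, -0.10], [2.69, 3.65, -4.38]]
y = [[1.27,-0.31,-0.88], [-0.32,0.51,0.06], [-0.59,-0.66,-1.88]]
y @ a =[[1.23, -4.31, 5.1], [0.17, 0.92, -0.62], [-8.43, -7.15, 7.73]]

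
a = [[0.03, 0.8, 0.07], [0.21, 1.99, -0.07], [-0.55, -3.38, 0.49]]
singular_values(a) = [4.07, 0.28, 0.0]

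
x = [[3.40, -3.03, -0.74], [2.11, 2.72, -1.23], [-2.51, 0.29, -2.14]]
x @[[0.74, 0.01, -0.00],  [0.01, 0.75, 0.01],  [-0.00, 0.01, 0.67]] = [[2.49,-2.25,-0.53], [1.59,2.05,-0.80], [-1.85,0.17,-1.43]]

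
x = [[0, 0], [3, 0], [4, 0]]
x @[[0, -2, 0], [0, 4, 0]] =[[0, 0, 0], [0, -6, 0], [0, -8, 0]]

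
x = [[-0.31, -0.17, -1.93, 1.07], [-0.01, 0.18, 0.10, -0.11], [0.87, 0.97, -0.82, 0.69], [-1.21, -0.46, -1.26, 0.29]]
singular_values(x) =[2.8, 1.8, 0.39, 0.0]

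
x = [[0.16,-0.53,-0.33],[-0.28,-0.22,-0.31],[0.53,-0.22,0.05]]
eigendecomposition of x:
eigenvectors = [[0.18, -0.47, 0.53], [-0.56, -0.63, 0.68], [0.81, 0.62, -0.51]]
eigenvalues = [0.32, -0.12, -0.21]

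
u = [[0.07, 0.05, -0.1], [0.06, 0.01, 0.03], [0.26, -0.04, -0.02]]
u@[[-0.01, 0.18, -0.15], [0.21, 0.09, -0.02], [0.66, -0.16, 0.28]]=[[-0.06,0.03,-0.04],  [0.02,0.01,-0.0],  [-0.02,0.05,-0.04]]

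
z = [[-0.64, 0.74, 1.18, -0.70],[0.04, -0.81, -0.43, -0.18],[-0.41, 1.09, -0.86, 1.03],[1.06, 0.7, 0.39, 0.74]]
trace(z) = -1.57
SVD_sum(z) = [[-0.14,  -0.38,  0.3,  -0.51],[-0.07,  -0.20,  0.15,  -0.27],[0.31,  0.84,  -0.66,  1.13],[0.18,  0.5,  -0.39,  0.67]] + [[-0.23, 1.07, 1.00, -0.15], [0.13, -0.62, -0.58, 0.09], [-0.02, 0.12, 0.11, -0.02], [-0.08, 0.38, 0.36, -0.05]] + [[-0.27, 0.05, -0.12, -0.03], [-0.02, 0.00, -0.01, -0.0], [-0.70, 0.13, -0.31, -0.09], [0.96, -0.18, 0.43, 0.12]] + [[-0.00,-0.0,0.0,0.0], [-0.00,-0.00,0.00,0.00], [-0.0,-0.00,0.0,0.00], [-0.0,-0.00,0.0,0.0]]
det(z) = -0.00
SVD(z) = [[-0.36, -0.83, 0.23, 0.38],[-0.18, 0.47, 0.01, 0.86],[0.79, -0.09, 0.57, 0.21],[0.47, -0.29, -0.79, 0.27]] @ diag([2.0187851882111323, 1.8079342902176114, 1.3566428036295692, 0.0005191096070439193]) @ [[0.20,0.53,-0.41,0.71],[0.15,-0.72,-0.67,0.10],[-0.89,0.17,-0.40,-0.11],[-0.37,-0.42,0.47,0.68]]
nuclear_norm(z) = 5.18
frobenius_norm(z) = 3.03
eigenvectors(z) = [[0.69+0.00j,(0.69-0j),(-0.21+0j),-0.37+0.00j], [-0.21-0.08j,(-0.21+0.08j),(-0.28+0j),-0.42+0.00j], [-0.18+0.61j,-0.18-0.61j,0.47+0.00j,(0.47+0j)], [-0.16-0.21j,-0.16+0.21j,0.81+0.00j,0.68+0.00j]]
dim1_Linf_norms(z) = [1.18, 0.81, 1.09, 1.06]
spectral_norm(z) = 2.02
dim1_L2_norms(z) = [1.69, 0.94, 1.78, 1.52]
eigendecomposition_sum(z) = [[-0.24+0.52j, 0.52-0.39j, 0.64+0.44j, (-0.25-0.26j)], [0.13-0.13j, (-0.2+0.06j), (-0.14-0.21j), 0.05+0.11j], [-0.39-0.34j, 0.21+0.56j, -0.55+0.45j, 0.29-0.15j], [(0.21-0.05j), (-0.24-0.07j), -0.02-0.29j, (-0.02+0.13j)]] + [[-0.24-0.52j, (0.52+0.39j), (0.64-0.44j), -0.25+0.26j], [(0.13+0.13j), -0.20-0.06j, (-0.14+0.21j), (0.05-0.11j)], [-0.39+0.34j, (0.21-0.56j), (-0.55-0.45j), (0.29+0.15j)], [(0.21+0.05j), -0.24+0.07j, -0.02+0.29j, (-0.02-0.13j)]] + [[(-0.16-0j), (-0.3+0j), (-0.11+0j), (-0.2+0j)],  [-0.22-0.00j, -0.40+0.00j, -0.15+0.00j, (-0.27+0j)],  [(0.37+0j), 0.67-0.00j, 0.24-0.00j, 0.45-0.00j],  [(0.64+0j), 1.17-0.00j, 0.42-0.00j, (0.78-0j)]] + [[-0.00-0.00j, (-0-0j), (-0+0j), (-0+0j)], [(-0-0j), -0.00-0.00j, (-0+0j), -0.00+0.00j], [0j, 0.00+0.00j, 0.00-0.00j, -0j], [0j, (0.01+0j), -0j, -0j]]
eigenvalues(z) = [(-1.01+1.16j), (-1.01-1.16j), (0.45+0j), (-0+0j)]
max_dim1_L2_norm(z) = 1.78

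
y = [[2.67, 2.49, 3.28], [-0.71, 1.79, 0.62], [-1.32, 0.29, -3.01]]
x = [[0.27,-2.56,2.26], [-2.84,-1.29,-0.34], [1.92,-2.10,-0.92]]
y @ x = [[-0.05, -16.94, 2.17], [-4.08, -1.79, -2.78], [-6.96, 9.33, -0.31]]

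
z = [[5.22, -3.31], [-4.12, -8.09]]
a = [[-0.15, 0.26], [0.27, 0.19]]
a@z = [[-1.85, -1.61], [0.63, -2.43]]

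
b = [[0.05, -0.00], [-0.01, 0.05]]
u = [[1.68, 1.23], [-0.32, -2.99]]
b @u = [[0.08, 0.06], [-0.03, -0.16]]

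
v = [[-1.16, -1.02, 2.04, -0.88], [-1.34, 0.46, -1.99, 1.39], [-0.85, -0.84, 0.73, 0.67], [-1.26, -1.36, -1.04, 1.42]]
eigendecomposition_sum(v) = [[-1.35+0.00j,-0.59+0.00j,0.56+0.00j,-0.24-0.00j],[(-0.62+0j),(-0.27+0j),0.26+0.00j,(-0.11-0j)],[(-0.43+0j),(-0.19+0j),0.18+0.00j,(-0.08-0j)],[(-0.98+0j),(-0.43+0j),0.41+0.00j,(-0.18-0j)]] + [[0.10+0.08j, 0.07-0.08j, 0.18-0.30j, -0.27+0.06j], [-0.37-0.12j, (-0.12+0.29j), -0.18+1.01j, (0.67-0.47j)], [-0.20-0.09j, (-0.09+0.16j), -0.18+0.56j, (0.41-0.22j)], [(-0.13-0.4j), -0.33+0.08j, -0.99+0.48j, (0.82+0.28j)]] + [[(0.1-0.08j), 0.07+0.08j, 0.18+0.30j, -0.27-0.06j],[(-0.37+0.12j), (-0.12-0.29j), -0.18-1.01j, (0.67+0.47j)],[(-0.2+0.09j), -0.09-0.16j, (-0.18-0.56j), (0.41+0.22j)],[(-0.13+0.4j), -0.33-0.08j, -0.99-0.48j, 0.82-0.28j]] + [[(-0.02+0j), (-0.57+0j), 1.11+0.00j, -0.10-0.00j],[0.03-0.00j, 0.97-0.00j, -1.88-0.00j, 0.17+0.00j],[(-0.01+0j), (-0.47+0j), (0.91+0j), -0.08-0.00j],[(-0.01+0j), (-0.28+0j), (0.53+0j), (-0.05-0j)]]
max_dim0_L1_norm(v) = 5.8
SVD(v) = [[0.47, 0.67, 0.48, 0.31], [-0.72, 0.05, 0.69, -0.08], [-0.01, 0.51, -0.15, -0.85], [-0.51, 0.54, -0.53, 0.42]] @ diag([3.7766559745394614, 2.939385535228636, 1.009009116399406, 0.4952604650958293]) @ [[0.28, -0.03, 0.77, -0.57], [-0.67, -0.62, 0.37, 0.2], [-0.68, 0.66, 0.05, -0.31], [-0.11, -0.42, -0.52, -0.74]]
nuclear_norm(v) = 8.22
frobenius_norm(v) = 4.92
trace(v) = 1.45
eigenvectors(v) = [[0.74+0.00j,0.18-0.11j,0.18+0.11j,0.46+0.00j], [(0.34+0j),-0.37+0.50j,(-0.37-0.5j),-0.78+0.00j], [0.23+0.00j,(-0.25+0.26j),(-0.25-0.26j),0.38+0.00j], [0.54+0.00j,(-0.66+0j),-0.66-0.00j,0.22+0.00j]]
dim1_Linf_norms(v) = [2.04, 1.99, 0.85, 1.42]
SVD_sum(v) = [[0.50, -0.05, 1.37, -1.01], [-0.77, 0.08, -2.10, 1.54], [-0.01, 0.0, -0.03, 0.02], [-0.55, 0.06, -1.49, 1.09]] + [[-1.32, -1.22, 0.73, 0.39],[-0.10, -0.09, 0.06, 0.03],[-0.99, -0.92, 0.55, 0.29],[-1.05, -0.98, 0.58, 0.31]] + [[-0.33,0.32,0.02,-0.15], [-0.47,0.46,0.03,-0.21], [0.1,-0.1,-0.01,0.05], [0.36,-0.35,-0.02,0.16]] + [[-0.02, -0.07, -0.08, -0.11],[0.00, 0.02, 0.02, 0.03],[0.05, 0.18, 0.22, 0.31],[-0.02, -0.09, -0.11, -0.15]]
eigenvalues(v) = [(-1.62+0j), (0.63+1.22j), (0.63-1.22j), (1.82+0j)]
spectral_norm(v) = 3.78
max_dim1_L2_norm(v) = 2.81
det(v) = -5.55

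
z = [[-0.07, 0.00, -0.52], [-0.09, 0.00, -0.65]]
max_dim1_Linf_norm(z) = 0.65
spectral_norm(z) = 0.84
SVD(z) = [[-0.62, -0.78], [-0.78, 0.62]] @ diag([0.8401771276850294, 0.0015472927757291862]) @ [[0.14, 0.00, 0.99], [-0.99, 0.00, 0.14]]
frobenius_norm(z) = 0.84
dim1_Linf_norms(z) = [0.52, 0.65]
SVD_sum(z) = [[-0.07, 0.0, -0.52], [-0.09, 0.00, -0.65]] + [[0.0, 0.0, -0.0], [-0.0, 0.0, 0.0]]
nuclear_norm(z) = 0.84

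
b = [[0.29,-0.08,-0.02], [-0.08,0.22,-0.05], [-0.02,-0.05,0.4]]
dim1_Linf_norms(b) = [0.29, 0.22, 0.4]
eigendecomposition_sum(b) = [[0.04,0.07,0.02],[0.07,0.11,0.03],[0.02,0.03,0.01]] + [[0.25, -0.15, -0.04], [-0.15, 0.09, 0.02], [-0.04, 0.02, 0.01]] + [[0.00, -0.0, 0.00], [-0.0, 0.03, -0.10], [0.0, -0.1, 0.39]]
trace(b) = 0.91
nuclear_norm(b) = 0.91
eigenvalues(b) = [0.16, 0.34, 0.41]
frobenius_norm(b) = 0.56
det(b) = 0.02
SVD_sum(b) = [[0.00, -0.0, 0.0], [-0.00, 0.03, -0.1], [0.00, -0.10, 0.39]] + [[0.25,-0.15,-0.04], [-0.15,0.09,0.02], [-0.04,0.02,0.01]] + [[0.04,0.07,0.02],[0.07,0.11,0.03],[0.02,0.03,0.01]]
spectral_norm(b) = 0.41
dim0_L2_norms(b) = [0.3, 0.24, 0.4]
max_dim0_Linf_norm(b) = 0.4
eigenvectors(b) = [[-0.52, -0.85, 0.01], [-0.82, 0.51, -0.25], [-0.21, 0.14, 0.97]]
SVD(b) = [[0.01,-0.85,-0.52], [-0.25,0.51,-0.82], [0.97,0.14,-0.21]] @ diag([0.41296185481978126, 0.34082033905409087, 0.15621780612612787]) @ [[0.01, -0.25, 0.97], [-0.85, 0.51, 0.14], [-0.52, -0.82, -0.21]]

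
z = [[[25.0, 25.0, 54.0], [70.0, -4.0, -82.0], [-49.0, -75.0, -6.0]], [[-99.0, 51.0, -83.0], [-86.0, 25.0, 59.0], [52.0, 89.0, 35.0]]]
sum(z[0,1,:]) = -16.0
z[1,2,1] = 89.0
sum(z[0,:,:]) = -42.0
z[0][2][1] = -75.0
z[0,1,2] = -82.0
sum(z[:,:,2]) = -23.0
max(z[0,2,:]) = -6.0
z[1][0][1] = 51.0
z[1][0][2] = -83.0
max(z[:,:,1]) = 89.0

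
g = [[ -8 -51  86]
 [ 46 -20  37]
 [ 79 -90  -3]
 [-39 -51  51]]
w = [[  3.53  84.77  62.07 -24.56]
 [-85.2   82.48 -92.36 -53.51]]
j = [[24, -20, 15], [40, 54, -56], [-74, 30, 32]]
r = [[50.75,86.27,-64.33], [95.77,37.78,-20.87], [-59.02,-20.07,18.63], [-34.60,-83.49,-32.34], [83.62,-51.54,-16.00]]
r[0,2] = -64.33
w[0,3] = -24.56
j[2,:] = [-74, 30, 32]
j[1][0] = 40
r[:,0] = [50.75, 95.77, -59.02, -34.6, 83.62]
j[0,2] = 15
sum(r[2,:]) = -60.46000000000001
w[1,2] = -92.36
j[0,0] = 24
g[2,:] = [79, -90, -3]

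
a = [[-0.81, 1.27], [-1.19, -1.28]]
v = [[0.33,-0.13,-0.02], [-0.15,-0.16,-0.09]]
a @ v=[[-0.46, -0.1, -0.1], [-0.20, 0.36, 0.14]]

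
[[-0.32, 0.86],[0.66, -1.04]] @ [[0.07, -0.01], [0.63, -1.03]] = [[0.52, -0.88],[-0.61, 1.06]]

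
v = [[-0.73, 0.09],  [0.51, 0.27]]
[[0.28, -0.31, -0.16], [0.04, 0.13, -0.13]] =v @ [[-0.30, 0.39, 0.13], [0.72, -0.26, -0.73]]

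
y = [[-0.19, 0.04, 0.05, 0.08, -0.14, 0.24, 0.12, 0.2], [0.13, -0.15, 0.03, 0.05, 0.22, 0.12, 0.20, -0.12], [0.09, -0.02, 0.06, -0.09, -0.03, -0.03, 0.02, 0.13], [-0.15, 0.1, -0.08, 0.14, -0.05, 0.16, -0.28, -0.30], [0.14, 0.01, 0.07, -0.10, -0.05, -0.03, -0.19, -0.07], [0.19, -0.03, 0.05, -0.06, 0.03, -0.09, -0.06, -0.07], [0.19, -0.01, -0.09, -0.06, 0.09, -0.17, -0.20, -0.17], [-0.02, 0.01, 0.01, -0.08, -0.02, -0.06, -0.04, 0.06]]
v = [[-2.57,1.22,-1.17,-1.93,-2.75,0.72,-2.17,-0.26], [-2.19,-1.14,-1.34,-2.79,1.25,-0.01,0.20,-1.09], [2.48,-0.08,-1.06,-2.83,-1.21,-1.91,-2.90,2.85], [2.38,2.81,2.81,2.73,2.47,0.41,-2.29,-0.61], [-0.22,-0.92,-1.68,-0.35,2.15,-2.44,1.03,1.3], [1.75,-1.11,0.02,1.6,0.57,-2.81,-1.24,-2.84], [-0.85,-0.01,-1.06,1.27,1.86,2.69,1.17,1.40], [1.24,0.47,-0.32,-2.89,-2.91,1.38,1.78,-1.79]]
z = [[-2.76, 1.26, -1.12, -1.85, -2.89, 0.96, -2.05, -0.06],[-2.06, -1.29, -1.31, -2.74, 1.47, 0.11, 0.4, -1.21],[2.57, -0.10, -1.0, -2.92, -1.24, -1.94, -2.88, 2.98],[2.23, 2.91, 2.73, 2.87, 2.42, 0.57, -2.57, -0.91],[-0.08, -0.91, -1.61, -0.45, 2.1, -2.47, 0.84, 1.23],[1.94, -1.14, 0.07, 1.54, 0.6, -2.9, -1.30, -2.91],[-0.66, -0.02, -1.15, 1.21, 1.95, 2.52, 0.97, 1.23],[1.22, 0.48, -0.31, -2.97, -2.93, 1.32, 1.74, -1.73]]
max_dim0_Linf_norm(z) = 2.98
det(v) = -46481.68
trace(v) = -3.32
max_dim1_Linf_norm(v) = 2.91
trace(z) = -3.74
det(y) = 0.00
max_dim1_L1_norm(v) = 16.51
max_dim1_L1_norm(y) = 1.26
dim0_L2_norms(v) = [5.35, 3.6, 4.03, 6.29, 5.79, 5.23, 5.05, 4.97]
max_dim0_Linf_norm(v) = 2.91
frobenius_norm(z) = 14.60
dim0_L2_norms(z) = [5.4, 3.75, 3.93, 6.37, 5.92, 5.26, 5.06, 5.07]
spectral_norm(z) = 8.51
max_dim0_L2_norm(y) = 0.46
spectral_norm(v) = 8.40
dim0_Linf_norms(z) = [2.76, 2.91, 2.73, 2.97, 2.93, 2.9, 2.88, 2.98]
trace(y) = -0.42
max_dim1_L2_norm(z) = 6.54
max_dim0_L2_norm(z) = 6.37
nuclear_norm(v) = 36.31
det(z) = -50784.46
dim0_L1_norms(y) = [1.1, 0.37, 0.44, 0.66, 0.63, 0.9, 1.11, 1.12]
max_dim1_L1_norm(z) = 17.21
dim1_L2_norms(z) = [5.23, 4.35, 6.21, 6.54, 4.04, 5.13, 3.98, 5.19]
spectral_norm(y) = 0.65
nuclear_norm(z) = 36.73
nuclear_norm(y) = 1.96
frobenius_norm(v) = 14.44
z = v + y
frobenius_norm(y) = 0.97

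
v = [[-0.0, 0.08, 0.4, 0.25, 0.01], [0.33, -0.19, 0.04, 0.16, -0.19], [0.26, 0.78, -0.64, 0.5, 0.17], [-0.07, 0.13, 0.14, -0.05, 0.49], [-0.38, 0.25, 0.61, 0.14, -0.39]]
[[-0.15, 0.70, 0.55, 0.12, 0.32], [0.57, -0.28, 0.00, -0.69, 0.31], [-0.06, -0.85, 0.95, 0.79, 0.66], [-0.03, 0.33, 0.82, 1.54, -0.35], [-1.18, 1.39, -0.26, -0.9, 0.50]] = v@[[1.22, -0.92, 0.51, -0.09, 0.28], [-1.20, 0.33, 0.35, 0.53, 0.42], [-0.41, 1.55, 0.51, 0.14, 0.14], [0.4, 0.23, 1.19, -0.02, 0.94], [0.58, 0.04, 1.62, 2.95, -0.73]]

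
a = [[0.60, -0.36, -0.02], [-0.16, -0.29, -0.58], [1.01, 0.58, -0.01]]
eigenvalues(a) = [(0.8+0j), (-0.25+0.67j), (-0.25-0.67j)]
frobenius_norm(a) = 1.51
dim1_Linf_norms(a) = [0.6, 0.58, 1.01]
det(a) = 0.41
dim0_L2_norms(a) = [1.19, 0.74, 0.58]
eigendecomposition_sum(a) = [[0.62+0.00j, (-0.16+0j), 0.10+0.00j], [(-0.37+0j), (0.09+0j), -0.06+0.00j], [(0.52+0j), -0.13+0.00j, (0.08+0j)]] + [[(-0.01+0.08j), -0.10+0.04j, (-0.06-0.07j)], [0.10+0.22j, -0.19+0.27j, (-0.26-0.07j)], [(0.25-0.16j), 0.35+0.19j, (-0.04+0.33j)]] + [[-0.01-0.08j, -0.10-0.04j, -0.06+0.07j], [(0.1-0.22j), (-0.19-0.27j), -0.26+0.07j], [0.25+0.16j, 0.35-0.19j, (-0.04-0.33j)]]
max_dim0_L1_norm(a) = 1.77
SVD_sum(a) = [[0.38, 0.16, 0.04], [-0.29, -0.12, -0.03], [1.05, 0.44, 0.12]] + [[0.17, -0.33, -0.30], [0.18, -0.35, -0.31], [-0.01, 0.02, 0.02]] + [[0.05, -0.18, 0.24], [-0.05, 0.18, -0.23], [-0.03, 0.12, -0.15]]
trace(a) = 0.30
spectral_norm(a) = 1.26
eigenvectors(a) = [[-0.70+0.00j, (0.14-0.15j), (0.14+0.15j)],[0.41+0.00j, (0.07-0.61j), (0.07+0.61j)],[-0.58+0.00j, (-0.76+0j), -0.76-0.00j]]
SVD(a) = [[-0.33, -0.69, -0.65], [0.25, -0.72, 0.64], [-0.91, 0.04, 0.41]] @ diag([1.2602669368116701, 0.6965418414021511, 0.46824855702439744]) @ [[-0.92,-0.38,-0.10], [-0.36,0.69,0.62], [-0.17,0.61,-0.78]]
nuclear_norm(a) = 2.43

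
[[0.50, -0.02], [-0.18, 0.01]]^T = [[0.5, -0.18], [-0.02, 0.01]]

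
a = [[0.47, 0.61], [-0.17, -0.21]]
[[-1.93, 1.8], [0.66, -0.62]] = a @ [[0.22, 0.56], [-3.34, 2.52]]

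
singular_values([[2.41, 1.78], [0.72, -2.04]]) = [3.11, 1.99]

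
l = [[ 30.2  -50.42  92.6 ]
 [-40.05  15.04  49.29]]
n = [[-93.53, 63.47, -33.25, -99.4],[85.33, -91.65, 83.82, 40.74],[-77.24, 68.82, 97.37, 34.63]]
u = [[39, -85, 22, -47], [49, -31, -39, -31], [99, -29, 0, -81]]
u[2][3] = -81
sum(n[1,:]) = 118.23999999999998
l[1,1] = 15.04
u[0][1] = -85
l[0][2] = 92.6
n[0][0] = -93.53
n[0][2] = -33.25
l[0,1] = -50.42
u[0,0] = 39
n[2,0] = -77.24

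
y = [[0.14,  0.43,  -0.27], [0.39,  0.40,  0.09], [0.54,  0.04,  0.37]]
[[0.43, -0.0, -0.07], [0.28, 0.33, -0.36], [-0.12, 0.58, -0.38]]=y @ [[-0.07, 0.86, -0.16], [0.83, -0.08, -0.58], [-0.31, 0.32, -0.74]]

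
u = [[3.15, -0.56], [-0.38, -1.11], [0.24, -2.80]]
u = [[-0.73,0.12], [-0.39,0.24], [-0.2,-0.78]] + [[3.88, -0.68], [0.01, -1.35], [0.44, -2.02]]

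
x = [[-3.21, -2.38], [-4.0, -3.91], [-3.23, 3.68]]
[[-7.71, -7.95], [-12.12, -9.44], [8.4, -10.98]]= x @ [[0.43, 2.84], [2.66, -0.49]]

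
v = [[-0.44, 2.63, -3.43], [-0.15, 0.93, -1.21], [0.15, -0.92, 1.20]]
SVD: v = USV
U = [[-0.9, 0.44, 0.09], [-0.32, -0.77, 0.56], [0.31, 0.47, 0.82]]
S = [4.85, 0.01, 0.0]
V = [[0.10, -0.61, 0.79],  [-0.97, -0.23, -0.05],  [-0.21, 0.76, 0.61]]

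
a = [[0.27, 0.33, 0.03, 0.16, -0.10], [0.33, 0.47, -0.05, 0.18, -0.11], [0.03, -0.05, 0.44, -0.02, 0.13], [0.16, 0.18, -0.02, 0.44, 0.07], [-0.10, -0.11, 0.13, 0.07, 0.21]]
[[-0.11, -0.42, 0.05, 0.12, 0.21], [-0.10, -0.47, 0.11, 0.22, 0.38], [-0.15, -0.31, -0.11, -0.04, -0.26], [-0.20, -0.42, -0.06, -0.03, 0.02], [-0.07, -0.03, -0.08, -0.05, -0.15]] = a @ [[0.30, -0.59, -0.07, -0.76, -0.0], [-0.22, -0.44, 0.35, 1.11, 1.00], [-0.47, -0.73, -0.21, 0.05, -0.59], [-0.53, -0.59, -0.26, -0.26, -0.45], [0.18, 0.0, 0.00, 0.05, 0.32]]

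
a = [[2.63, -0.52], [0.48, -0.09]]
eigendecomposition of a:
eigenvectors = [[0.98, 0.19], [0.18, 0.98]]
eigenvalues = [2.53, 0.01]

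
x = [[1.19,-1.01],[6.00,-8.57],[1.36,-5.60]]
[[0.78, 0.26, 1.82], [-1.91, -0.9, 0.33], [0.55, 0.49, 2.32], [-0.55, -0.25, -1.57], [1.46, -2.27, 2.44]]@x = [[4.96,-13.21],[-7.22,7.79],[6.75,-17.75],[-4.29,11.49],[-8.56,4.32]]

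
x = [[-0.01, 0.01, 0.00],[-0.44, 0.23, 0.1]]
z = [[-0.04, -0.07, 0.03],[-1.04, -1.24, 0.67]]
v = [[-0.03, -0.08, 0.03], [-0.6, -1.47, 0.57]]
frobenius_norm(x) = 0.51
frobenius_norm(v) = 1.69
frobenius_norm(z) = 1.75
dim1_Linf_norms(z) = [0.07, 1.24]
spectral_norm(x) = 0.51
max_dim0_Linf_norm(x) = 0.44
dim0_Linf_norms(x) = [0.44, 0.23, 0.1]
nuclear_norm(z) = 1.77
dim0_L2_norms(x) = [0.44, 0.23, 0.1]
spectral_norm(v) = 1.69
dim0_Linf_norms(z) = [1.04, 1.24, 0.67]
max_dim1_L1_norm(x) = 0.77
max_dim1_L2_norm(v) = 1.69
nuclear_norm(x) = 0.51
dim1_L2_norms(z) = [0.09, 1.75]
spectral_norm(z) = 1.75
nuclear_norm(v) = 1.69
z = x + v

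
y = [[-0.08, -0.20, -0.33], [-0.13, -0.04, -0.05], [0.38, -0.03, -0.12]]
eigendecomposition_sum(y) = [[-0.04+0.16j, -0.10-0.02j, -0.16-0.06j], [(-0.06+0.03j), -0.02-0.04j, (-0.03-0.07j)], [(0.19+0.04j), -0.01+0.12j, -0.06+0.19j]] + [[-0.04-0.16j, (-0.1+0.02j), -0.16+0.06j], [-0.06-0.03j, (-0.02+0.04j), -0.03+0.07j], [(0.19-0.04j), (-0.01-0.12j), -0.06-0.19j]] + [[0.00-0.00j, -0.00+0.00j, -0.00+0.00j], [(-0+0j), 0.00-0.00j, 0.00-0.00j], [0.00-0.00j, -0.00+0.00j, (-0+0j)]]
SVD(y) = [[0.45, 0.86, -0.24], [-0.14, 0.33, 0.93], [0.88, -0.39, 0.27]] @ diag([0.4173490660402296, 0.402262769803824, 0.0021026424098439063]) @ [[0.76, -0.27, -0.59], [-0.64, -0.43, -0.63], [-0.09, 0.86, -0.50]]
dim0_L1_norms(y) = [0.59, 0.27, 0.5]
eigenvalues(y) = [(-0.12+0.32j), (-0.12-0.32j), 0j]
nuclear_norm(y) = 0.82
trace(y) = -0.24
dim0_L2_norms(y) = [0.41, 0.21, 0.35]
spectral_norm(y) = 0.42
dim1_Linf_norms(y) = [0.33, 0.13, 0.38]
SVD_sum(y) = [[0.14, -0.05, -0.11], [-0.04, 0.02, 0.03], [0.28, -0.10, -0.22]] + [[-0.22, -0.15, -0.22], [-0.09, -0.06, -0.08], [0.1, 0.07, 0.10]] + [[0.00, -0.00, 0.00], [-0.00, 0.0, -0.00], [-0.00, 0.0, -0.00]]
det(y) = 0.00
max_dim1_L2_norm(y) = 0.4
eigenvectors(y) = [[(0.02-0.63j),(0.02+0.63j),-0.09+0.00j], [(0.21-0.16j),0.21+0.16j,(0.86+0j)], [(-0.73+0j),-0.73-0.00j,(-0.5+0j)]]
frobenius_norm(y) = 0.58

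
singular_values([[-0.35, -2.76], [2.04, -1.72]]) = [3.39, 1.84]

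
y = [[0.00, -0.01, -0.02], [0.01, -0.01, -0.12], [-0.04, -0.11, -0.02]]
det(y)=-0.000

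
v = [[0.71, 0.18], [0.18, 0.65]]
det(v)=0.429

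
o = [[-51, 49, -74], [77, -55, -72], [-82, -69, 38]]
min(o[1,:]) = -72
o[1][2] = -72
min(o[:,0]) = -82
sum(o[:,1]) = -75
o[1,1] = -55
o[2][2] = 38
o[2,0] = -82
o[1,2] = -72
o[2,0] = -82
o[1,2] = -72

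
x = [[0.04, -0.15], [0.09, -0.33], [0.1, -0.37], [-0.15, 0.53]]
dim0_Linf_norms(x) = [0.15, 0.53]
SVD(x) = [[-0.2, -0.34], [-0.44, -0.32], [-0.50, -0.56], [0.72, -0.68]] @ diag([0.769012823741009, 0.004390549154696464]) @ [[-0.27, 0.96], [0.96, 0.27]]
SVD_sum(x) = [[0.04, -0.15],[0.09, -0.33],[0.1, -0.37],[-0.15, 0.53]] + [[-0.00, -0.0],[-0.0, -0.00],[-0.00, -0.0],[-0.0, -0.0]]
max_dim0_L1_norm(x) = 1.38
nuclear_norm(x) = 0.77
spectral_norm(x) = 0.77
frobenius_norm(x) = 0.77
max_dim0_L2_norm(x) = 0.74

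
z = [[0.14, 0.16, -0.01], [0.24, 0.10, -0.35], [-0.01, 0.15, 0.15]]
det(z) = 0.004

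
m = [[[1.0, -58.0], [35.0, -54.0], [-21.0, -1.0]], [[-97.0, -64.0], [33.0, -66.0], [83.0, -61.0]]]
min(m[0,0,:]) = -58.0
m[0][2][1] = -1.0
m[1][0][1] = -64.0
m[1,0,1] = -64.0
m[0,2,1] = -1.0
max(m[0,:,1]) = -1.0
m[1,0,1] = -64.0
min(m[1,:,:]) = -97.0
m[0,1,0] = 35.0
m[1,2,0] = 83.0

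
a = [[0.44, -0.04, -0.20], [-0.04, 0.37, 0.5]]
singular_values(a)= [0.68, 0.4]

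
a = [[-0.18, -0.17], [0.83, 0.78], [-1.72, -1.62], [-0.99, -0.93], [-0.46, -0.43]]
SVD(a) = [[-0.08, -0.18], [0.38, -0.23], [-0.78, -0.5], [-0.45, 0.36], [-0.21, 0.73]] @ diag([3.0303287808068164, 0.0027349979653991433]) @ [[0.73, 0.69], [-0.69, 0.73]]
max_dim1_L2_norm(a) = 2.36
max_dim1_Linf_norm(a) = 1.72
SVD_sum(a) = [[-0.18, -0.17], [0.83, 0.78], [-1.72, -1.62], [-0.99, -0.93], [-0.46, -0.43]] + [[0.0, -0.00], [0.00, -0.0], [0.00, -0.00], [-0.00, 0.0], [-0.0, 0.00]]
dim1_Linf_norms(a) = [0.18, 0.83, 1.72, 0.99, 0.46]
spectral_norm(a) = 3.03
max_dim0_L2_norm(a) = 2.21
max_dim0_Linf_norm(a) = 1.72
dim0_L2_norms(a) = [2.21, 2.08]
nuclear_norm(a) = 3.03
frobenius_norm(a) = 3.03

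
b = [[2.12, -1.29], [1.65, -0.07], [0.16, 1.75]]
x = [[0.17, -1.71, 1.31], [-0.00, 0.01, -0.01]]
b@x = [[0.36, -3.64, 2.79], [0.28, -2.82, 2.16], [0.03, -0.26, 0.19]]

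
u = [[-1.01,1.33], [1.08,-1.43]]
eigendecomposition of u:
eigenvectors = [[0.80, -0.68], [0.6, 0.73]]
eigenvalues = [-0.0, -2.44]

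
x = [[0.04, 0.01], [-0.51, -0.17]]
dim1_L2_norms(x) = [0.04, 0.54]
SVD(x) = [[-0.08, 1.0], [1.00, 0.08]] @ diag([0.539156802924273, 0.003153071593977061]) @ [[-0.95,-0.32], [0.32,-0.95]]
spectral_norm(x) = 0.54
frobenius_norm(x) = 0.54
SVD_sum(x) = [[0.04, 0.01],[-0.51, -0.17]] + [[0.0, -0.00], [0.0, -0.0]]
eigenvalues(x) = [0.01, -0.14]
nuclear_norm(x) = 0.54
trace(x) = -0.13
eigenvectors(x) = [[0.34, -0.05], [-0.94, 1.0]]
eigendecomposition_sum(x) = [[0.01, 0.00], [-0.04, -0.00]] + [[0.03, 0.01], [-0.47, -0.17]]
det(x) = -0.00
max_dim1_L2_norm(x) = 0.54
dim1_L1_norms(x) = [0.05, 0.68]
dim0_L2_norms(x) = [0.51, 0.17]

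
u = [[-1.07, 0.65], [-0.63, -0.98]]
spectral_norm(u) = 1.25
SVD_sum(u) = [[-1.14, 0.47], [-0.2, 0.08]] + [[0.07, 0.18], [-0.43, -1.06]]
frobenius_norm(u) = 1.71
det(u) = 1.46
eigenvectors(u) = [[0.71+0.00j, (0.71-0j)],[(0.05+0.7j), (0.05-0.7j)]]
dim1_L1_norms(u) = [1.72, 1.61]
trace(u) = -2.05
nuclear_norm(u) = 2.42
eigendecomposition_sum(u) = [[(-0.53+0.28j), (0.32+0.52j)],[-0.31-0.51j, (-0.49+0.36j)]] + [[-0.54-0.28j, (0.32-0.52j)], [(-0.32+0.51j), -0.49-0.36j]]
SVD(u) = [[-0.99, -0.17], [-0.17, 0.99]] @ diag([1.2544954217215472, 1.162299977148618]) @ [[0.93, -0.38], [-0.38, -0.93]]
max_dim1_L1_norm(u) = 1.72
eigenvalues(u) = [(-1.02+0.64j), (-1.02-0.64j)]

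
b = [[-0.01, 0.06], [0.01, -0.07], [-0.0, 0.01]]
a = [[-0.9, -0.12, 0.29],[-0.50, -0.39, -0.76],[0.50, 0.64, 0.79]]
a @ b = [[0.01,  -0.04], [0.00,  -0.01], [0.00,  -0.01]]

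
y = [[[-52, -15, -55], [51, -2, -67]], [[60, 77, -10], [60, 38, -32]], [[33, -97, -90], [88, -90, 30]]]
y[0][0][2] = -55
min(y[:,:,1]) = -97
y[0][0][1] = -15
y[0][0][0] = -52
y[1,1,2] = -32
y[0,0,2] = -55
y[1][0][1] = 77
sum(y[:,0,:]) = -149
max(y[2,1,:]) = 88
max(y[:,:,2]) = 30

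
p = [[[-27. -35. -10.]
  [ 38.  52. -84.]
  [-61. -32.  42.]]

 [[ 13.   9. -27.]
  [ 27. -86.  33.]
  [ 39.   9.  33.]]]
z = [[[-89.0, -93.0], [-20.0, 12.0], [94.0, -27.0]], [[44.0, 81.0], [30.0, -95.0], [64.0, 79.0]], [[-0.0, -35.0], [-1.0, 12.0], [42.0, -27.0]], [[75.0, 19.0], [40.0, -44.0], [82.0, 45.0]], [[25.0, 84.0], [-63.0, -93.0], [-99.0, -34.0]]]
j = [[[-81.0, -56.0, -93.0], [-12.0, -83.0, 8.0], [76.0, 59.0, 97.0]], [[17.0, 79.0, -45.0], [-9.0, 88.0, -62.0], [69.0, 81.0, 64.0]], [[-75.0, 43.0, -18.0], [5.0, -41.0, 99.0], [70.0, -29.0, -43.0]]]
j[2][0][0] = -75.0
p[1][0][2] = -27.0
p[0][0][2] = -10.0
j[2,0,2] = -18.0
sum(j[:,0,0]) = -139.0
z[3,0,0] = 75.0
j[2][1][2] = 99.0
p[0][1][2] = -84.0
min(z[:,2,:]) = -99.0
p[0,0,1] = -35.0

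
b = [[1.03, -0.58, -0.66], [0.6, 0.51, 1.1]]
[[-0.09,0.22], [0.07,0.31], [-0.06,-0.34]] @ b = [[0.04, 0.16, 0.3], [0.26, 0.12, 0.29], [-0.27, -0.14, -0.33]]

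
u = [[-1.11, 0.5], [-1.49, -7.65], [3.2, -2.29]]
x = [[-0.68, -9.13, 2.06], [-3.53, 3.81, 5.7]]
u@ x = [[-1.01,12.04,0.56], [28.02,-15.54,-46.67], [5.91,-37.94,-6.46]]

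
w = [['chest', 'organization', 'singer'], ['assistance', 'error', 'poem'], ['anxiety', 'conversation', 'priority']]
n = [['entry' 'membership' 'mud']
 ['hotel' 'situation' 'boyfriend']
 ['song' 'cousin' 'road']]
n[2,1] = 'cousin'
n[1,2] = 'boyfriend'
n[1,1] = 'situation'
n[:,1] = ['membership', 'situation', 'cousin']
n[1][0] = 'hotel'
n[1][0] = 'hotel'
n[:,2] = ['mud', 'boyfriend', 'road']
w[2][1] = 'conversation'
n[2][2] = 'road'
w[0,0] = 'chest'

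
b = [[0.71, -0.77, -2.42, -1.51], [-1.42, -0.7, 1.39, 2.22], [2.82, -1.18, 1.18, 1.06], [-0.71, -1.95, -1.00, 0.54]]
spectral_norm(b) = 4.13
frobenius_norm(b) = 6.00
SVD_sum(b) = [[0.36, 0.16, -2.03, -1.91],[-0.35, -0.15, 1.97, 1.86],[-0.16, -0.07, 0.92, 0.87],[0.02, 0.01, -0.11, -0.11]] + [[0.52, -0.14, 0.07, 0.01], [-0.91, 0.25, -0.12, -0.02], [3.04, -0.82, 0.39, 0.08], [-0.27, 0.07, -0.04, -0.01]] + [[-0.19,-0.84,-0.39,0.31], [-0.19,-0.85,-0.39,0.31], [-0.06,-0.29,-0.13,0.10], [-0.44,-1.98,-0.91,0.72]] + [[0.02, 0.06, -0.07, 0.08], [0.02, 0.06, -0.07, 0.08], [0.00, 0.00, -0.00, 0.0], [-0.02, -0.05, 0.06, -0.07]]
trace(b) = 1.73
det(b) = 7.80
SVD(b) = [[-0.68, -0.16, -0.36, 0.61], [0.66, 0.28, -0.36, 0.59], [0.31, -0.94, -0.12, 0.03], [-0.04, 0.08, -0.85, -0.52]] @ diag([4.1280049940089665, 3.3738203596549017, 2.7559128407922993, 0.20311416536328472]) @ [[-0.13, -0.06, 0.72, 0.68], [-0.96, 0.26, -0.12, -0.03], [0.19, 0.85, 0.39, -0.31], [0.18, 0.46, -0.56, 0.66]]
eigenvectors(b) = [[(0.07-0.57j), 0.07+0.57j, 0.17-0.21j, 0.17+0.21j], [-0.08+0.33j, (-0.08-0.33j), (0.4-0.17j), 0.40+0.17j], [(-0.7+0j), (-0.7-0j), (-0.56-0.06j), (-0.56+0.06j)], [(-0.05-0.26j), (-0.05+0.26j), (0.65+0j), 0.65-0.00j]]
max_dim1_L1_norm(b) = 6.24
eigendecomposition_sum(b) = [[(0.56+0.74j), (-0.24-1.03j), -1.19+0.33j, (-1.02+0.72j)], [(-0.27-0.47j), (0.06+0.62j), (0.72-0.1j), 0.65-0.34j], [(0.82-0.79j), (-1.23+0.44j), (0.58+1.4j), (1.03+1.14j)], [0.35+0.25j, -0.25-0.42j, (-0.48+0.31j), (-0.35+0.46j)]] + [[0.56-0.74j, (-0.24+1.03j), -1.19-0.33j, -1.02-0.72j], [-0.27+0.47j, (0.06-0.62j), (0.72+0.1j), (0.65+0.34j)], [(0.82+0.79j), -1.23-0.44j, 0.58-1.40j, 1.03-1.14j], [0.35-0.25j, -0.25+0.42j, (-0.48-0.31j), (-0.35-0.46j)]] + [[-0.20+0.21j, (-0.14+0.27j), -0.02-0.00j, 0.26-0.12j], [-0.44+0.14j, (-0.41+0.28j), -0.02-0.02j, 0.46+0.03j], [0.59+0.12j, (0.64-0.05j), (0.01+0.04j), (-0.5-0.33j)], [(-0.7-0.06j), -0.73+0.14j, -0.02-0.04j, 0.62+0.31j]] + [[(-0.2-0.21j), (-0.14-0.27j), (-0.02+0j), (0.26+0.12j)], [(-0.44-0.14j), (-0.41-0.28j), -0.02+0.02j, (0.46-0.03j)], [(0.59-0.12j), (0.64+0.05j), (0.01-0.04j), -0.50+0.33j], [-0.70+0.06j, (-0.73-0.14j), (-0.02+0.04j), (0.62-0.31j)]]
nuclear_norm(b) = 10.46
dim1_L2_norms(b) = [3.04, 3.06, 3.44, 2.37]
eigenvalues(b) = [(0.84+3.22j), (0.84-3.22j), (0.02+0.84j), (0.02-0.84j)]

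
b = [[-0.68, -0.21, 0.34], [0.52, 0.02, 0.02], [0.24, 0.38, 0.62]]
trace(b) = -0.04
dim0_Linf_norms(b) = [0.68, 0.38, 0.62]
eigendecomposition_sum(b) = [[(-0.36-0.4j),-0.13-0.40j,0.10+0.16j], [(0.24+0.6j),-0.02+0.50j,-0.05-0.22j], [(0.01-0.13j),0.05-0.09j,(-0.01+0.04j)]] + [[(-0.36+0.4j),(-0.13+0.4j),0.10-0.16j], [(0.24-0.6j),(-0.02-0.5j),(-0.05+0.22j)], [0.01+0.13j,(0.05+0.09j),(-0.01-0.04j)]] + [[(0.04+0j),(0.06+0j),0.14-0.00j], [(0.04+0j),0.05+0.00j,(0.12-0j)], [0.21+0.00j,0.28+0.00j,(0.64-0j)]]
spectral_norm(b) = 0.94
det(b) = 0.13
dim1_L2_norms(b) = [0.79, 0.52, 0.77]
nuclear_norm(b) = 1.87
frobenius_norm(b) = 1.22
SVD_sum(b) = [[-0.68, -0.24, 0.03], [0.47, 0.16, -0.02], [0.31, 0.11, -0.01]] + [[-0.03, 0.11, 0.28],  [0.00, -0.01, -0.02],  [-0.06, 0.24, 0.65]] + [[0.03, -0.08, 0.03], [0.05, -0.14, 0.06], [-0.01, 0.03, -0.01]]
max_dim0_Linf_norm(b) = 0.68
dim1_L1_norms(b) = [1.23, 0.56, 1.24]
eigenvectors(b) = [[(-0.59+0.22j), -0.59-0.22j, (0.2+0j)], [(0.76+0j), (0.76-0j), (0.17+0j)], [-0.13-0.07j, -0.13+0.07j, (0.96+0j)]]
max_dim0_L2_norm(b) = 0.89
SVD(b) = [[-0.77, 0.4, 0.49], [0.53, -0.02, 0.85], [0.35, 0.92, -0.19]] @ diag([0.9368397816898947, 0.7541216519740666, 0.18256987009672623]) @ [[0.94, 0.33, -0.04], [-0.08, 0.35, 0.93], [0.32, -0.88, 0.36]]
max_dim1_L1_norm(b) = 1.24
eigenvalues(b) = [(-0.39+0.15j), (-0.39-0.15j), (0.74+0j)]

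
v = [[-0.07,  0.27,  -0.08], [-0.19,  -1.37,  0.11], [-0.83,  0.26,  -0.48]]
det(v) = 0.002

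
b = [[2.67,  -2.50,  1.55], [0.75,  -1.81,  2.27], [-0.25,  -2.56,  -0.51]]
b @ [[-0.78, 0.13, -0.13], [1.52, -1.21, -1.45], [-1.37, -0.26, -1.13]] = [[-8.01,2.97,1.53], [-6.45,1.70,-0.04], [-3.0,3.20,4.32]]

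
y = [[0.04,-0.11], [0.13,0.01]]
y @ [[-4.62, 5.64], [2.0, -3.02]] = [[-0.4, 0.56], [-0.58, 0.70]]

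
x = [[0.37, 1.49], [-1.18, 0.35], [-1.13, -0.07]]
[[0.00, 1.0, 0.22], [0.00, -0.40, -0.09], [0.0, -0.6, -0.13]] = x@ [[0.00, 0.5, 0.11], [0.0, 0.55, 0.12]]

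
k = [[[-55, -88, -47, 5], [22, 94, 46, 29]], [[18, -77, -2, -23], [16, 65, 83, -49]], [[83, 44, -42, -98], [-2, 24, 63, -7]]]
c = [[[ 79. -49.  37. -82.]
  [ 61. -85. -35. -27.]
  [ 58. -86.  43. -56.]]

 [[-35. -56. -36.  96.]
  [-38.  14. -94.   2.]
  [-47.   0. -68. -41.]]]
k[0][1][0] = 22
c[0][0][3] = -82.0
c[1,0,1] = -56.0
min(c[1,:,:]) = -94.0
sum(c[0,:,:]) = -142.0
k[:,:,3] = [[5, 29], [-23, -49], [-98, -7]]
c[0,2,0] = 58.0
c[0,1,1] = -85.0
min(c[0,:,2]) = -35.0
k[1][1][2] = 83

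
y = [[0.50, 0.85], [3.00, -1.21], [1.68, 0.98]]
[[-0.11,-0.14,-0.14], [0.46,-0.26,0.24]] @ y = [[-0.71, -0.06], [-0.15, 0.94]]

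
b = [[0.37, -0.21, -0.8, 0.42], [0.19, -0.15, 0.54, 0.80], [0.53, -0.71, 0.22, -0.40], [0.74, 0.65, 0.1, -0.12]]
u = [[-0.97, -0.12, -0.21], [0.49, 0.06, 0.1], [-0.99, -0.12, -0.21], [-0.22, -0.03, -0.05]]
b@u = [[0.24, 0.03, 0.05],  [-0.97, -0.12, -0.21],  [-0.99, -0.12, -0.21],  [-0.47, -0.06, -0.11]]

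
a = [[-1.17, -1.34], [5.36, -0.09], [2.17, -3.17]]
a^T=[[-1.17, 5.36, 2.17], [-1.34, -0.09, -3.17]]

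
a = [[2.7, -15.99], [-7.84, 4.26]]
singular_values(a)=[17.3, 6.58]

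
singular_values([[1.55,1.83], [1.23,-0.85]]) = [2.41, 1.48]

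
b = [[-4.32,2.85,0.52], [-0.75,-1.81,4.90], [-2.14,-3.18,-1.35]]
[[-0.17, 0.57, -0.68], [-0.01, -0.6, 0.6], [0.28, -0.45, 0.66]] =b@[[-0.01, -0.02, 0.01], [-0.07, 0.18, -0.23], [-0.03, -0.06, 0.04]]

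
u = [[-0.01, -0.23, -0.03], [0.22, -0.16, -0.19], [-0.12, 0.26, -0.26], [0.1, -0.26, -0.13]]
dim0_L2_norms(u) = [0.27, 0.46, 0.35]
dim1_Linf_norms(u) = [0.23, 0.22, 0.26, 0.26]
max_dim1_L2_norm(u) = 0.39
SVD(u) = [[0.40, -0.03, -0.70], [0.51, 0.53, 0.57], [-0.51, 0.8, -0.31], [0.57, 0.27, -0.29]] @ diag([0.5088775855226617, 0.3523086847247294, 0.15818404982853826]) @ [[0.44,-0.89,-0.10],[0.14,0.17,-0.98],[0.89,0.42,0.20]]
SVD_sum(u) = [[0.09, -0.18, -0.02],[0.11, -0.23, -0.03],[-0.12, 0.23, 0.03],[0.13, -0.26, -0.03]] + [[-0.00, -0.00, 0.01], [0.03, 0.03, -0.18], [0.04, 0.05, -0.28], [0.01, 0.02, -0.09]] + [[-0.10, -0.05, -0.02], [0.08, 0.04, 0.02], [-0.04, -0.02, -0.01], [-0.04, -0.02, -0.01]]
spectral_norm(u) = 0.51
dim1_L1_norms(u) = [0.27, 0.57, 0.64, 0.49]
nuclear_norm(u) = 1.02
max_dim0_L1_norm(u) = 0.91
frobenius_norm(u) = 0.64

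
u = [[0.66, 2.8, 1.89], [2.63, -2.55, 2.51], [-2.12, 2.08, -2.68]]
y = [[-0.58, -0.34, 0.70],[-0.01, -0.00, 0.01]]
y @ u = [[-2.76, 0.7, -3.83],[-0.03, -0.01, -0.05]]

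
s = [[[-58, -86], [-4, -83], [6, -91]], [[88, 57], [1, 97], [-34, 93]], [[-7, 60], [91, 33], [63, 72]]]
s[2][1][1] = 33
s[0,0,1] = -86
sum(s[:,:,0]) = 146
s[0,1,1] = -83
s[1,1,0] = 1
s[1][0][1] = 57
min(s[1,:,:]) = -34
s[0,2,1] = -91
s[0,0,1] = -86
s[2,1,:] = [91, 33]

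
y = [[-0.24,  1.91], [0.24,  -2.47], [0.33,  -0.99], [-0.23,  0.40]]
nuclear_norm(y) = 3.61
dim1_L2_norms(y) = [1.93, 2.48, 1.04, 0.46]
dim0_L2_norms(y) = [0.53, 3.3]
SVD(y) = [[0.58, -0.07], [-0.74, 0.34], [-0.31, -0.70], [0.13, 0.63]] @ diag([3.3300052958747197, 0.2777854017876341]) @ [[-0.13,0.99], [-0.99,-0.13]]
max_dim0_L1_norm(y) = 5.77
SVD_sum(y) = [[-0.26, 1.91], [0.33, -2.46], [0.14, -1.02], [-0.06, 0.42]] + [[0.02,  0.00], [-0.09,  -0.01], [0.19,  0.03], [-0.17,  -0.02]]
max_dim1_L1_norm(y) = 2.71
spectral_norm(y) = 3.33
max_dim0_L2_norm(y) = 3.3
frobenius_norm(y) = 3.34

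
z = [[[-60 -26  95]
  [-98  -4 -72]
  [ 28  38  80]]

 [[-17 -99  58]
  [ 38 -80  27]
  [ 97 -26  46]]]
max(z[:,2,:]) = 97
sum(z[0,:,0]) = -130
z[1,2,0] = 97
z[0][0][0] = -60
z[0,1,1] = -4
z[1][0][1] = -99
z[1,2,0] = 97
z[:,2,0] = [28, 97]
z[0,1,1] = -4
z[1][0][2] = 58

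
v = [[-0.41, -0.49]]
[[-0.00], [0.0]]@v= [[0.00,  0.0], [0.0,  0.00]]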